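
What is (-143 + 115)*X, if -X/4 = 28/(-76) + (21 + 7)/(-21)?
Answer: -10864/57 ≈ -190.60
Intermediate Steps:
X = 388/57 (X = -4*(28/(-76) + (21 + 7)/(-21)) = -4*(28*(-1/76) + 28*(-1/21)) = -4*(-7/19 - 4/3) = -4*(-97/57) = 388/57 ≈ 6.8070)
(-143 + 115)*X = (-143 + 115)*(388/57) = -28*388/57 = -10864/57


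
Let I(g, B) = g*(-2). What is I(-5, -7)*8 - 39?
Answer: 41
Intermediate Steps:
I(g, B) = -2*g
I(-5, -7)*8 - 39 = -2*(-5)*8 - 39 = 10*8 - 39 = 80 - 39 = 41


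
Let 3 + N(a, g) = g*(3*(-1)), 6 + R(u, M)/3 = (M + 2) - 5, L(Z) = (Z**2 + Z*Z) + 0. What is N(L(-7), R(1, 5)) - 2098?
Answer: -2065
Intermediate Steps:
L(Z) = 2*Z**2 (L(Z) = (Z**2 + Z**2) + 0 = 2*Z**2 + 0 = 2*Z**2)
R(u, M) = -27 + 3*M (R(u, M) = -18 + 3*((M + 2) - 5) = -18 + 3*((2 + M) - 5) = -18 + 3*(-3 + M) = -18 + (-9 + 3*M) = -27 + 3*M)
N(a, g) = -3 - 3*g (N(a, g) = -3 + g*(3*(-1)) = -3 + g*(-3) = -3 - 3*g)
N(L(-7), R(1, 5)) - 2098 = (-3 - 3*(-27 + 3*5)) - 2098 = (-3 - 3*(-27 + 15)) - 2098 = (-3 - 3*(-12)) - 2098 = (-3 + 36) - 2098 = 33 - 2098 = -2065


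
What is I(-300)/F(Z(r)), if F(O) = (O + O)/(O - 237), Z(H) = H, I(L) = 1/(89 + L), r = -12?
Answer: -83/1688 ≈ -0.049171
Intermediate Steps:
F(O) = 2*O/(-237 + O) (F(O) = (2*O)/(-237 + O) = 2*O/(-237 + O))
I(-300)/F(Z(r)) = 1/((89 - 300)*((2*(-12)/(-237 - 12)))) = 1/((-211)*((2*(-12)/(-249)))) = -1/(211*(2*(-12)*(-1/249))) = -1/(211*8/83) = -1/211*83/8 = -83/1688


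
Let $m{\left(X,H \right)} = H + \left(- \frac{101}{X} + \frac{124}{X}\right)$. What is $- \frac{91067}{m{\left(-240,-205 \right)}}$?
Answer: $\frac{21856080}{49223} \approx 444.02$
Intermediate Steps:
$m{\left(X,H \right)} = H + \frac{23}{X}$
$- \frac{91067}{m{\left(-240,-205 \right)}} = - \frac{91067}{-205 + \frac{23}{-240}} = - \frac{91067}{-205 + 23 \left(- \frac{1}{240}\right)} = - \frac{91067}{-205 - \frac{23}{240}} = - \frac{91067}{- \frac{49223}{240}} = \left(-91067\right) \left(- \frac{240}{49223}\right) = \frac{21856080}{49223}$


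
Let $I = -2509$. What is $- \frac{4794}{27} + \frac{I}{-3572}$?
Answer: $- \frac{5685475}{32148} \approx -176.85$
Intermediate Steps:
$- \frac{4794}{27} + \frac{I}{-3572} = - \frac{4794}{27} - \frac{2509}{-3572} = \left(-4794\right) \frac{1}{27} - - \frac{2509}{3572} = - \frac{1598}{9} + \frac{2509}{3572} = - \frac{5685475}{32148}$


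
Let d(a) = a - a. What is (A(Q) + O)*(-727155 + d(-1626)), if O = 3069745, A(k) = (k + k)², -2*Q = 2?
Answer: -2232183334095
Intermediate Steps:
Q = -1 (Q = -½*2 = -1)
A(k) = 4*k² (A(k) = (2*k)² = 4*k²)
d(a) = 0
(A(Q) + O)*(-727155 + d(-1626)) = (4*(-1)² + 3069745)*(-727155 + 0) = (4*1 + 3069745)*(-727155) = (4 + 3069745)*(-727155) = 3069749*(-727155) = -2232183334095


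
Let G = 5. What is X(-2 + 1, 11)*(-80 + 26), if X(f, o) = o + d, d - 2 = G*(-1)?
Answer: -432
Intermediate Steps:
d = -3 (d = 2 + 5*(-1) = 2 - 5 = -3)
X(f, o) = -3 + o (X(f, o) = o - 3 = -3 + o)
X(-2 + 1, 11)*(-80 + 26) = (-3 + 11)*(-80 + 26) = 8*(-54) = -432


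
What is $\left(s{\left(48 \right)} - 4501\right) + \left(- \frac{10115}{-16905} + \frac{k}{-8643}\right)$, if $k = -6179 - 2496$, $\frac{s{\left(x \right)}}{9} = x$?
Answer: $- \frac{5659877803}{1391523} \approx -4067.4$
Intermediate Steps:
$s{\left(x \right)} = 9 x$
$k = -8675$ ($k = -6179 - 2496 = -8675$)
$\left(s{\left(48 \right)} - 4501\right) + \left(- \frac{10115}{-16905} + \frac{k}{-8643}\right) = \left(9 \cdot 48 - 4501\right) - \left(- \frac{8675}{8643} - \frac{289}{483}\right) = \left(432 - 4501\right) - - \frac{2229284}{1391523} = -4069 + \left(\frac{289}{483} + \frac{8675}{8643}\right) = -4069 + \frac{2229284}{1391523} = - \frac{5659877803}{1391523}$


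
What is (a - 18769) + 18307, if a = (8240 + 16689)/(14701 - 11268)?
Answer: -1561117/3433 ≈ -454.74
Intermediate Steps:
a = 24929/3433 ≈ 7.2616
(a - 18769) + 18307 = (24929/3433 - 18769) + 18307 = -64409048/3433 + 18307 = -1561117/3433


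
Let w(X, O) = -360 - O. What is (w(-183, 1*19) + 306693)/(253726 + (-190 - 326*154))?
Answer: 153157/101666 ≈ 1.5065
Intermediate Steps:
(w(-183, 1*19) + 306693)/(253726 + (-190 - 326*154)) = ((-360 - 19) + 306693)/(253726 + (-190 - 326*154)) = ((-360 - 1*19) + 306693)/(253726 + (-190 - 50204)) = ((-360 - 19) + 306693)/(253726 - 50394) = (-379 + 306693)/203332 = 306314*(1/203332) = 153157/101666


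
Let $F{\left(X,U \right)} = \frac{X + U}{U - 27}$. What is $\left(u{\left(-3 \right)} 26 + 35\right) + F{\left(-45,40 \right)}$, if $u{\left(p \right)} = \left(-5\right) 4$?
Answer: $- \frac{6310}{13} \approx -485.38$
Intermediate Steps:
$u{\left(p \right)} = -20$
$F{\left(X,U \right)} = \frac{U + X}{-27 + U}$
$\left(u{\left(-3 \right)} 26 + 35\right) + F{\left(-45,40 \right)} = \left(\left(-20\right) 26 + 35\right) + \frac{40 - 45}{-27 + 40} = \left(-520 + 35\right) + \frac{1}{13} \left(-5\right) = -485 + \frac{1}{13} \left(-5\right) = -485 - \frac{5}{13} = - \frac{6310}{13}$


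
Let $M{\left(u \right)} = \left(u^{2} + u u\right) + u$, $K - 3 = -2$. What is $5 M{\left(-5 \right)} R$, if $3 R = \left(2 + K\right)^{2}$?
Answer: $675$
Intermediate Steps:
$K = 1$ ($K = 3 - 2 = 1$)
$R = 3$ ($R = \frac{\left(2 + 1\right)^{2}}{3} = \frac{3^{2}}{3} = \frac{1}{3} \cdot 9 = 3$)
$M{\left(u \right)} = u + 2 u^{2}$ ($M{\left(u \right)} = \left(u^{2} + u^{2}\right) + u = 2 u^{2} + u = u + 2 u^{2}$)
$5 M{\left(-5 \right)} R = 5 \left(- 5 \left(1 + 2 \left(-5\right)\right)\right) 3 = 5 \left(- 5 \left(1 - 10\right)\right) 3 = 5 \left(\left(-5\right) \left(-9\right)\right) 3 = 5 \cdot 45 \cdot 3 = 225 \cdot 3 = 675$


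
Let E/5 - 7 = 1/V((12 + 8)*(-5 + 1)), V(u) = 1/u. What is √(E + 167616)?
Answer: √167251 ≈ 408.96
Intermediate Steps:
E = -365 (E = 35 + 5/(1/((12 + 8)*(-5 + 1))) = 35 + 5/(1/(20*(-4))) = 35 + 5/(1/(-80)) = 35 + 5/(-1/80) = 35 + 5*(-80) = 35 - 400 = -365)
√(E + 167616) = √(-365 + 167616) = √167251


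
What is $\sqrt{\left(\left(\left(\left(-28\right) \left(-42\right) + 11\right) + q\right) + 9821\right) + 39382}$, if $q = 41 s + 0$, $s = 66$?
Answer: $2 \sqrt{13274} \approx 230.43$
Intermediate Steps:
$q = 2706$ ($q = 41 \cdot 66 + 0 = 2706 + 0 = 2706$)
$\sqrt{\left(\left(\left(\left(-28\right) \left(-42\right) + 11\right) + q\right) + 9821\right) + 39382} = \sqrt{\left(\left(\left(\left(-28\right) \left(-42\right) + 11\right) + 2706\right) + 9821\right) + 39382} = \sqrt{\left(\left(\left(1176 + 11\right) + 2706\right) + 9821\right) + 39382} = \sqrt{\left(\left(1187 + 2706\right) + 9821\right) + 39382} = \sqrt{\left(3893 + 9821\right) + 39382} = \sqrt{13714 + 39382} = \sqrt{53096} = 2 \sqrt{13274}$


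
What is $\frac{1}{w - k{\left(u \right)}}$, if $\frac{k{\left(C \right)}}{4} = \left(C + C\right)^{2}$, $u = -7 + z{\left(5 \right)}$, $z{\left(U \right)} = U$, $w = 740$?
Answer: $\frac{1}{676} \approx 0.0014793$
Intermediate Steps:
$u = -2$ ($u = -7 + 5 = -2$)
$k{\left(C \right)} = 16 C^{2}$ ($k{\left(C \right)} = 4 \left(C + C\right)^{2} = 4 \left(2 C\right)^{2} = 4 \cdot 4 C^{2} = 16 C^{2}$)
$\frac{1}{w - k{\left(u \right)}} = \frac{1}{740 - 16 \left(-2\right)^{2}} = \frac{1}{740 - 16 \cdot 4} = \frac{1}{740 - 64} = \frac{1}{676}$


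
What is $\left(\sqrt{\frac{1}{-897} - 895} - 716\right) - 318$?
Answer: $-1034 + \frac{896 i \sqrt{897}}{897} \approx -1034.0 + 29.917 i$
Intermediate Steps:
$\left(\sqrt{\frac{1}{-897} - 895} - 716\right) - 318 = \left(\sqrt{- \frac{1}{897} - 895} - 716\right) - 318 = \left(\sqrt{- \frac{802816}{897}} - 716\right) - 318 = \left(\frac{896 i \sqrt{897}}{897} - 716\right) - 318 = \left(-716 + \frac{896 i \sqrt{897}}{897}\right) - 318 = -1034 + \frac{896 i \sqrt{897}}{897}$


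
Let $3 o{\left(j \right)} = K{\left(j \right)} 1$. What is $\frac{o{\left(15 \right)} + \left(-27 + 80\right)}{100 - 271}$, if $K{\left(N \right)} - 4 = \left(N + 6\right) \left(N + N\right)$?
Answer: $- \frac{793}{513} \approx -1.5458$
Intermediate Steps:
$K{\left(N \right)} = 4 + 2 N \left(6 + N\right)$ ($K{\left(N \right)} = 4 + \left(N + 6\right) \left(N + N\right) = 4 + \left(6 + N\right) 2 N = 4 + 2 N \left(6 + N\right)$)
$o{\left(j \right)} = \frac{4}{3} + 4 j + \frac{2 j^{2}}{3}$ ($o{\left(j \right)} = \frac{\left(4 + 2 j^{2} + 12 j\right) 1}{3} = \frac{4 + 2 j^{2} + 12 j}{3} = \frac{4}{3} + 4 j + \frac{2 j^{2}}{3}$)
$\frac{o{\left(15 \right)} + \left(-27 + 80\right)}{100 - 271} = \frac{\left(\frac{4}{3} + 4 \cdot 15 + \frac{2 \cdot 15^{2}}{3}\right) + \left(-27 + 80\right)}{100 - 271} = \frac{\left(\frac{4}{3} + 60 + \frac{2}{3} \cdot 225\right) + 53}{-171} = \left(\left(\frac{4}{3} + 60 + 150\right) + 53\right) \left(- \frac{1}{171}\right) = \left(\frac{634}{3} + 53\right) \left(- \frac{1}{171}\right) = \frac{793}{3} \left(- \frac{1}{171}\right) = - \frac{793}{513}$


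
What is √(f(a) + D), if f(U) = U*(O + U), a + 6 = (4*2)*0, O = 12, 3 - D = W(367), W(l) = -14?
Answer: I*√19 ≈ 4.3589*I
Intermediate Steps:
D = 17 (D = 3 - 1*(-14) = 3 + 14 = 17)
a = -6 (a = -6 + (4*2)*0 = -6 + 8*0 = -6 + 0 = -6)
f(U) = U*(12 + U)
√(f(a) + D) = √(-6*(12 - 6) + 17) = √(-6*6 + 17) = √(-36 + 17) = √(-19) = I*√19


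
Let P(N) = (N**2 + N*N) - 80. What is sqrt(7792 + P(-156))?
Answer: 8*sqrt(881) ≈ 237.45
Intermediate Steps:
P(N) = -80 + 2*N**2 (P(N) = (N**2 + N**2) - 80 = 2*N**2 - 80 = -80 + 2*N**2)
sqrt(7792 + P(-156)) = sqrt(7792 + (-80 + 2*(-156)**2)) = sqrt(7792 + (-80 + 2*24336)) = sqrt(7792 + (-80 + 48672)) = sqrt(7792 + 48592) = sqrt(56384) = 8*sqrt(881)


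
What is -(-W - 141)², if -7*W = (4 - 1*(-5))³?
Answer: -66564/49 ≈ -1358.4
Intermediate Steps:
W = -729/7 (W = -(4 - 1*(-5))³/7 = -(4 + 5)³/7 = -⅐*9³ = -⅐*729 = -729/7 ≈ -104.14)
-(-W - 141)² = -(-1*(-729/7) - 141)² = -(729/7 - 141)² = -(-258/7)² = -1*66564/49 = -66564/49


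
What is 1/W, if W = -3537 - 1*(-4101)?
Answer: 1/564 ≈ 0.0017731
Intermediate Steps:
W = 564 (W = -3537 + 4101 = 564)
1/W = 1/564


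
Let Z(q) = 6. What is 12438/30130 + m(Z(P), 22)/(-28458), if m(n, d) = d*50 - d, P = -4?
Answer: 80370116/214359885 ≈ 0.37493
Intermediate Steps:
m(n, d) = 49*d (m(n, d) = 50*d - d = 49*d)
12438/30130 + m(Z(P), 22)/(-28458) = 12438/30130 + (49*22)/(-28458) = 12438*(1/30130) + 1078*(-1/28458) = 6219/15065 - 539/14229 = 80370116/214359885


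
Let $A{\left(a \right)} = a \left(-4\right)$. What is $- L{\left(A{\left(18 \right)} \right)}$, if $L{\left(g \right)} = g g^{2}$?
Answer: $373248$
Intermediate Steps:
$A{\left(a \right)} = - 4 a$
$L{\left(g \right)} = g^{3}$
$- L{\left(A{\left(18 \right)} \right)} = - \left(\left(-4\right) 18\right)^{3} = - \left(-72\right)^{3} = \left(-1\right) \left(-373248\right) = 373248$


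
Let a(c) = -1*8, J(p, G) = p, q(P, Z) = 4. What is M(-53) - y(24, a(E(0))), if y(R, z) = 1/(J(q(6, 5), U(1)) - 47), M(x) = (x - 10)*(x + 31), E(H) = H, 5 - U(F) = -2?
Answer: 59599/43 ≈ 1386.0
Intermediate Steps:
U(F) = 7 (U(F) = 5 - 1*(-2) = 5 + 2 = 7)
M(x) = (-10 + x)*(31 + x)
a(c) = -8
y(R, z) = -1/43 (y(R, z) = 1/(4 - 47) = 1/(-43) = -1/43)
M(-53) - y(24, a(E(0))) = (-310 + (-53)² + 21*(-53)) - 1*(-1/43) = (-310 + 2809 - 1113) + 1/43 = 1386 + 1/43 = 59599/43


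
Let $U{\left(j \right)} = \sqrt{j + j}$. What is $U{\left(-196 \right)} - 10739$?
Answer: $-10739 + 14 i \sqrt{2} \approx -10739.0 + 19.799 i$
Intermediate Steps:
$U{\left(j \right)} = \sqrt{2} \sqrt{j}$ ($U{\left(j \right)} = \sqrt{2 j} = \sqrt{2} \sqrt{j}$)
$U{\left(-196 \right)} - 10739 = \sqrt{2} \sqrt{-196} - 10739 = \sqrt{2} \cdot 14 i - 10739 = 14 i \sqrt{2} - 10739 = -10739 + 14 i \sqrt{2}$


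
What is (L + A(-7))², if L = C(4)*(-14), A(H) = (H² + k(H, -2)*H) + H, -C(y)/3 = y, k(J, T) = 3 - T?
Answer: 30625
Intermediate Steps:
C(y) = -3*y
A(H) = H² + 6*H (A(H) = (H² + (3 - 1*(-2))*H) + H = (H² + (3 + 2)*H) + H = (H² + 5*H) + H = H² + 6*H)
L = 168 (L = -3*4*(-14) = -12*(-14) = 168)
(L + A(-7))² = (168 - 7*(6 - 7))² = (168 - 7*(-1))² = (168 + 7)² = 175² = 30625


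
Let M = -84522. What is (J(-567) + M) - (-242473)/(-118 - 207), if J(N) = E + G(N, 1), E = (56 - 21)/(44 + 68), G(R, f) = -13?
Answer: -443459943/5200 ≈ -85281.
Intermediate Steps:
E = 5/16 (E = 35/112 = 35*(1/112) = 5/16 ≈ 0.31250)
J(N) = -203/16 (J(N) = 5/16 - 13 = -203/16)
(J(-567) + M) - (-242473)/(-118 - 207) = (-203/16 - 84522) - (-242473)/(-118 - 207) = -1352555/16 - (-242473)/(-325) = -1352555/16 - (-242473)*(-1)/325 = -1352555/16 - 469*517/325 = -1352555/16 - 242473/325 = -443459943/5200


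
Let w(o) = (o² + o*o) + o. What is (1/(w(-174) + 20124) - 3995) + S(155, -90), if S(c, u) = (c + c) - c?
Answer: -309127679/80502 ≈ -3840.0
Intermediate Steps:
S(c, u) = c (S(c, u) = 2*c - c = c)
w(o) = o + 2*o² (w(o) = (o² + o²) + o = 2*o² + o = o + 2*o²)
(1/(w(-174) + 20124) - 3995) + S(155, -90) = (1/(-174*(1 + 2*(-174)) + 20124) - 3995) + 155 = (1/(-174*(1 - 348) + 20124) - 3995) + 155 = (1/(-174*(-347) + 20124) - 3995) + 155 = (1/(60378 + 20124) - 3995) + 155 = (1/80502 - 3995) + 155 = -321605489/80502 + 155 = -309127679/80502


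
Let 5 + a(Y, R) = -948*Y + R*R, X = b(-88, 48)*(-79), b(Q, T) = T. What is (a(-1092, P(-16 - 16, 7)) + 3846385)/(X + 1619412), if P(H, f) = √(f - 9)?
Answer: 813599/269270 ≈ 3.0215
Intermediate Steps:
P(H, f) = √(-9 + f)
X = -3792 (X = 48*(-79) = -3792)
a(Y, R) = -5 + R² - 948*Y (a(Y, R) = -5 + (-948*Y + R*R) = -5 + (-948*Y + R²) = -5 + (R² - 948*Y) = -5 + R² - 948*Y)
(a(-1092, P(-16 - 16, 7)) + 3846385)/(X + 1619412) = ((-5 + (√(-9 + 7))² - 948*(-1092)) + 3846385)/(-3792 + 1619412) = ((-5 + (√(-2))² + 1035216) + 3846385)/1615620 = ((-5 + (I*√2)² + 1035216) + 3846385)*(1/1615620) = ((-5 - 2 + 1035216) + 3846385)*(1/1615620) = (1035209 + 3846385)*(1/1615620) = 4881594*(1/1615620) = 813599/269270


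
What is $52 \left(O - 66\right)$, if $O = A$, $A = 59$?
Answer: $-364$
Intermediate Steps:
$O = 59$
$52 \left(O - 66\right) = 52 \left(59 - 66\right) = 52 \left(-7\right) = -364$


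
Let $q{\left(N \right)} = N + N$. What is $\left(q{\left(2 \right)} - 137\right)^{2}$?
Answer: $17689$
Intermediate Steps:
$q{\left(N \right)} = 2 N$
$\left(q{\left(2 \right)} - 137\right)^{2} = \left(2 \cdot 2 - 137\right)^{2} = \left(4 - 137\right)^{2} = \left(-133\right)^{2} = 17689$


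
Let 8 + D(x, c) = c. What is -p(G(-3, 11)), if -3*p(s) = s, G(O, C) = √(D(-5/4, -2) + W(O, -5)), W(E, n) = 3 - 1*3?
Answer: I*√10/3 ≈ 1.0541*I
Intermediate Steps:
D(x, c) = -8 + c
W(E, n) = 0 (W(E, n) = 3 - 3 = 0)
G(O, C) = I*√10 (G(O, C) = √((-8 - 2) + 0) = √(-10 + 0) = √(-10) = I*√10)
p(s) = -s/3
-p(G(-3, 11)) = -(-1)*I*√10/3 = I*√10/3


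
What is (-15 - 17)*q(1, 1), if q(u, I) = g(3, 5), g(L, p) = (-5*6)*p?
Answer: 4800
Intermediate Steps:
g(L, p) = -30*p
q(u, I) = -150 (q(u, I) = -30*5 = -150)
(-15 - 17)*q(1, 1) = (-15 - 17)*(-150) = -32*(-150) = 4800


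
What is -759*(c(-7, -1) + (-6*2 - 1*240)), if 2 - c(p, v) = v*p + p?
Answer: 189750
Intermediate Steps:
c(p, v) = 2 - p - p*v (c(p, v) = 2 - (v*p + p) = 2 - (p*v + p) = 2 - (p + p*v) = 2 + (-p - p*v) = 2 - p - p*v)
-759*(c(-7, -1) + (-6*2 - 1*240)) = -759*((2 - 1*(-7) - 1*(-7)*(-1)) + (-6*2 - 1*240)) = -759*((2 + 7 - 7) + (-12 - 240)) = -759*(2 - 252) = -759*(-250) = 189750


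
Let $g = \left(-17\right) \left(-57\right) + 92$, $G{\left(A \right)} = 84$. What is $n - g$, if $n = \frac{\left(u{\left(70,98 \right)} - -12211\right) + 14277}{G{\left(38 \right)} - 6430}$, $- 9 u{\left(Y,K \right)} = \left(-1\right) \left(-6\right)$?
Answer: $- \frac{10139390}{9519} \approx -1065.2$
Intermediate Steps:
$u{\left(Y,K \right)} = - \frac{2}{3}$ ($u{\left(Y,K \right)} = - \frac{\left(-1\right) \left(-6\right)}{9} = \left(- \frac{1}{9}\right) 6 = - \frac{2}{3}$)
$g = 1061$ ($g = 969 + 92 = 1061$)
$n = - \frac{39731}{9519}$ ($n = \frac{\left(- \frac{2}{3} - -12211\right) + 14277}{84 - 6430} = \frac{\left(- \frac{2}{3} + 12211\right) + 14277}{-6346} = \left(\frac{36631}{3} + 14277\right) \left(- \frac{1}{6346}\right) = \frac{79462}{3} \left(- \frac{1}{6346}\right) = - \frac{39731}{9519} \approx -4.1739$)
$n - g = - \frac{39731}{9519} - 1061 = - \frac{10139390}{9519}$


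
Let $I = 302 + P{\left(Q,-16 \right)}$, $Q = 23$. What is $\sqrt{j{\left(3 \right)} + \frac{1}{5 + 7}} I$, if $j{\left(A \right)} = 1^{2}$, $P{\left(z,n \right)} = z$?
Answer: $\frac{325 \sqrt{39}}{6} \approx 338.27$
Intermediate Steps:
$j{\left(A \right)} = 1$
$I = 325$ ($I = 302 + 23 = 325$)
$\sqrt{j{\left(3 \right)} + \frac{1}{5 + 7}} I = \sqrt{1 + \frac{1}{5 + 7}} \cdot 325 = \sqrt{1 + \frac{1}{12}} \cdot 325 = \sqrt{\frac{13}{12}} \cdot 325 = \frac{\sqrt{39}}{6} \cdot 325 = \frac{325 \sqrt{39}}{6}$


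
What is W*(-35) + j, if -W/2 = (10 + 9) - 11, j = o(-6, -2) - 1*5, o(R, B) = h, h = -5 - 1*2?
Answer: 548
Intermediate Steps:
h = -7 (h = -5 - 2 = -7)
o(R, B) = -7
j = -12 (j = -7 - 1*5 = -7 - 5 = -12)
W = -16 (W = -2*((10 + 9) - 11) = -2*(19 - 11) = -2*8 = -16)
W*(-35) + j = -16*(-35) - 12 = 560 - 12 = 548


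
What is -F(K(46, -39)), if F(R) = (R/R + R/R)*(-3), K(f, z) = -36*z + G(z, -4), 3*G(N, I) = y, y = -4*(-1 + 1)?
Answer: 6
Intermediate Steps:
y = 0 (y = -4*0 = 0)
G(N, I) = 0 (G(N, I) = (⅓)*0 = 0)
K(f, z) = -36*z (K(f, z) = -36*z + 0 = -36*z)
F(R) = -6 (F(R) = (1 + 1)*(-3) = 2*(-3) = -6)
-F(K(46, -39)) = -1*(-6) = 6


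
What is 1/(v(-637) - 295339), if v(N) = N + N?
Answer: -1/296613 ≈ -3.3714e-6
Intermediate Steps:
v(N) = 2*N
1/(v(-637) - 295339) = 1/(2*(-637) - 295339) = 1/(-1274 - 295339) = 1/(-296613) = -1/296613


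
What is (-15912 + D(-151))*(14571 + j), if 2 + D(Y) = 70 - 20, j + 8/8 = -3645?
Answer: -173314200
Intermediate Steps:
j = -3646 (j = -1 - 3645 = -3646)
D(Y) = 48 (D(Y) = -2 + (70 - 20) = -2 + 50 = 48)
(-15912 + D(-151))*(14571 + j) = (-15912 + 48)*(14571 - 3646) = -15864*10925 = -173314200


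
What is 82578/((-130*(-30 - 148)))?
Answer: 41289/11570 ≈ 3.5686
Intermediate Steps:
82578/((-130*(-30 - 148))) = 82578/((-130*(-178))) = 82578/23140 = 82578*(1/23140) = 41289/11570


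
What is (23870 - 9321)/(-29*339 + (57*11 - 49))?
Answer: -14549/9253 ≈ -1.5724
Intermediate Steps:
(23870 - 9321)/(-29*339 + (57*11 - 49)) = 14549/(-9831 + (627 - 49)) = 14549/(-9831 + 578) = 14549/(-9253) = 14549*(-1/9253) = -14549/9253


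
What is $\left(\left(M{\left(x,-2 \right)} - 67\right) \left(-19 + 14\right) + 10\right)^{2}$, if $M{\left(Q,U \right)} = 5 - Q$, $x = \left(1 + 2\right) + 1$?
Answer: $115600$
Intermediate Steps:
$x = 4$ ($x = 3 + 1 = 4$)
$\left(\left(M{\left(x,-2 \right)} - 67\right) \left(-19 + 14\right) + 10\right)^{2} = \left(\left(\left(5 - 4\right) - 67\right) \left(-19 + 14\right) + 10\right)^{2} = \left(\left(\left(5 - 4\right) - 67\right) \left(-5\right) + 10\right)^{2} = \left(\left(1 - 67\right) \left(-5\right) + 10\right)^{2} = \left(\left(-66\right) \left(-5\right) + 10\right)^{2} = \left(330 + 10\right)^{2} = 340^{2} = 115600$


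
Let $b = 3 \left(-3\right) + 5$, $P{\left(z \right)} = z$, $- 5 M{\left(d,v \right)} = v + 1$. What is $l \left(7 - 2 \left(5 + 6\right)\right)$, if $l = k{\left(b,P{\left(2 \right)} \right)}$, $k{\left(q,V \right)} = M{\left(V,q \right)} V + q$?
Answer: $42$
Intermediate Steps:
$M{\left(d,v \right)} = - \frac{1}{5} - \frac{v}{5}$ ($M{\left(d,v \right)} = - \frac{v + 1}{5} = - \frac{1 + v}{5} = - \frac{1}{5} - \frac{v}{5}$)
$b = -4$ ($b = -9 + 5 = -4$)
$k{\left(q,V \right)} = q + V \left(- \frac{1}{5} - \frac{q}{5}\right)$ ($k{\left(q,V \right)} = \left(- \frac{1}{5} - \frac{q}{5}\right) V + q = V \left(- \frac{1}{5} - \frac{q}{5}\right) + q = q + V \left(- \frac{1}{5} - \frac{q}{5}\right)$)
$l = - \frac{14}{5}$ ($l = -4 - \frac{2 \left(1 - 4\right)}{5} = -4 - \frac{2}{5} \left(-3\right) = -4 + \frac{6}{5} = - \frac{14}{5} \approx -2.8$)
$l \left(7 - 2 \left(5 + 6\right)\right) = - \frac{14 \left(7 - 2 \left(5 + 6\right)\right)}{5} = - \frac{14 \left(7 - 22\right)}{5} = \left(- \frac{14}{5}\right) \left(-15\right) = 42$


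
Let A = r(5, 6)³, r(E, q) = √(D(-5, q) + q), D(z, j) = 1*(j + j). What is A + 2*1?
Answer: 2 + 54*√2 ≈ 78.368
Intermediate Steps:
D(z, j) = 2*j (D(z, j) = 1*(2*j) = 2*j)
r(E, q) = √3*√q (r(E, q) = √(2*q + q) = √(3*q) = √3*√q)
A = 54*√2 (A = (√3*√6)³ = (3*√2)³ = 54*√2 ≈ 76.368)
A + 2*1 = 54*√2 + 2*1 = 54*√2 + 2 = 2 + 54*√2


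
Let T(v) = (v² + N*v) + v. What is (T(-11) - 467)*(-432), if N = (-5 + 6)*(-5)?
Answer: 130464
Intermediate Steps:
N = -5 (N = 1*(-5) = -5)
T(v) = v² - 4*v (T(v) = (v² - 5*v) + v = v² - 4*v)
(T(-11) - 467)*(-432) = (-11*(-4 - 11) - 467)*(-432) = (-11*(-15) - 467)*(-432) = (165 - 467)*(-432) = -302*(-432) = 130464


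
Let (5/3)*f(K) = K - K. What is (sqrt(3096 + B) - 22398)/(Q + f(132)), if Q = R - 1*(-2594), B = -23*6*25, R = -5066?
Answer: 3733/412 - I*sqrt(354)/2472 ≈ 9.0607 - 0.0076112*I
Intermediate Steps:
B = -3450 (B = -138*25 = -3450)
f(K) = 0 (f(K) = 3*(K - K)/5 = (3/5)*0 = 0)
Q = -2472 (Q = -5066 - 1*(-2594) = -5066 + 2594 = -2472)
(sqrt(3096 + B) - 22398)/(Q + f(132)) = (sqrt(3096 - 3450) - 22398)/(-2472 + 0) = (sqrt(-354) - 22398)/(-2472) = (I*sqrt(354) - 22398)*(-1/2472) = (-22398 + I*sqrt(354))*(-1/2472) = 3733/412 - I*sqrt(354)/2472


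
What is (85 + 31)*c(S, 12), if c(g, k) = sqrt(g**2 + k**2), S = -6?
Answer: 696*sqrt(5) ≈ 1556.3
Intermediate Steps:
(85 + 31)*c(S, 12) = (85 + 31)*sqrt((-6)**2 + 12**2) = 116*sqrt(36 + 144) = 116*sqrt(180) = 116*(6*sqrt(5)) = 696*sqrt(5)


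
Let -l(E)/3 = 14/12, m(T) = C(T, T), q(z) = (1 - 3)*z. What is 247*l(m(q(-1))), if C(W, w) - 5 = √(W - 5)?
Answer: -1729/2 ≈ -864.50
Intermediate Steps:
C(W, w) = 5 + √(-5 + W) (C(W, w) = 5 + √(W - 5) = 5 + √(-5 + W))
q(z) = -2*z
m(T) = 5 + √(-5 + T)
l(E) = -7/2 (l(E) = -42/12 = -3*7/6 = -7/2)
247*l(m(q(-1))) = 247*(-7/2) = -1729/2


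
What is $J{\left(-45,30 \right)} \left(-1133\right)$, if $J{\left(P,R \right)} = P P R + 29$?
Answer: $-68862607$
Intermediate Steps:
$J{\left(P,R \right)} = 29 + R P^{2}$ ($J{\left(P,R \right)} = P^{2} R + 29 = R P^{2} + 29 = 29 + R P^{2}$)
$J{\left(-45,30 \right)} \left(-1133\right) = \left(29 + 30 \left(-45\right)^{2}\right) \left(-1133\right) = \left(29 + 30 \cdot 2025\right) \left(-1133\right) = \left(29 + 60750\right) \left(-1133\right) = 60779 \left(-1133\right) = -68862607$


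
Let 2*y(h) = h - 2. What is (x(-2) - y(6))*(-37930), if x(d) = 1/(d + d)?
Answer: 170685/2 ≈ 85343.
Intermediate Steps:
y(h) = -1 + h/2 (y(h) = (h - 2)/2 = (-2 + h)/2 = -1 + h/2)
x(d) = 1/(2*d)
(x(-2) - y(6))*(-37930) = ((1/2)/(-2) - (-1 + (1/2)*6))*(-37930) = ((1/2)*(-1/2) - (-1 + 3))*(-37930) = (-1/4 - 1*2)*(-37930) = (-1/4 - 2)*(-37930) = -9/4*(-37930) = 170685/2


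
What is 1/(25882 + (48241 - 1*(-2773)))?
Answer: 1/76896 ≈ 1.3005e-5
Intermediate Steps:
1/(25882 + (48241 - 1*(-2773))) = 1/(25882 + (48241 + 2773)) = 1/(25882 + 51014) = 1/76896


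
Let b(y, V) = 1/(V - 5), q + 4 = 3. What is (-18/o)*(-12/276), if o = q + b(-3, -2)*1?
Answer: -63/92 ≈ -0.68478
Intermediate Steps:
q = -1 (q = -4 + 3 = -1)
b(y, V) = 1/(-5 + V)
o = -8/7 (o = -1 + 1/(-5 - 2) = -1 + 1/(-7) = -1 - 1/7*1 = -1 - 1/7 = -8/7 ≈ -1.1429)
(-18/o)*(-12/276) = (-18/(-8/7))*(-12/276) = (-18*(-7/8))*(-12*1/276) = (63/4)*(-1/23) = -63/92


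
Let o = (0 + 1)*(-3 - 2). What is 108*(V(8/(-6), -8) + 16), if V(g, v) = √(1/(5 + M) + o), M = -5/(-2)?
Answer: 1728 + 36*I*√1095/5 ≈ 1728.0 + 238.25*I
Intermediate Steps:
M = 5/2 (M = -5*(-½) = 5/2 ≈ 2.5000)
o = -5 (o = 1*(-5) = -5)
V(g, v) = I*√1095/15 (V(g, v) = √(1/(5 + 5/2) - 5) = √(1/(15/2) - 5) = √(2/15 - 5) = √(-73/15) = I*√1095/15)
108*(V(8/(-6), -8) + 16) = 108*(I*√1095/15 + 16) = 108*(16 + I*√1095/15) = 1728 + 36*I*√1095/5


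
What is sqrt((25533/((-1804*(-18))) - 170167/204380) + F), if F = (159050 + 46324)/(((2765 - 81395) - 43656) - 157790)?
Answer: I*sqrt(268369248562387974188110)/586729812020 ≈ 0.88293*I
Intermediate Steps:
F = -102687/140038 (F = 205374/((-78630 - 43656) - 157790) = 205374/(-122286 - 157790) = 205374/(-280076) = 205374*(-1/280076) = -102687/140038 ≈ -0.73328)
sqrt((25533/((-1804*(-18))) - 170167/204380) + F) = sqrt((25533/((-1804*(-18))) - 170167/204380) - 102687/140038) = sqrt((25533/32472 - 170167*1/204380) - 102687/140038) = sqrt((25533*(1/32472) - 170167/204380) - 102687/140038) = sqrt((2837/3608 - 170167/204380) - 102687/140038) = sqrt(-775829/16759160 - 102687/140038) = sqrt(-914796702211/1173459624040) = I*sqrt(268369248562387974188110)/586729812020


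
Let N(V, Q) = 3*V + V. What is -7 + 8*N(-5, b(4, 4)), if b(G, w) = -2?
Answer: -167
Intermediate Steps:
N(V, Q) = 4*V
-7 + 8*N(-5, b(4, 4)) = -7 + 8*(4*(-5)) = -7 + 8*(-20) = -7 - 160 = -167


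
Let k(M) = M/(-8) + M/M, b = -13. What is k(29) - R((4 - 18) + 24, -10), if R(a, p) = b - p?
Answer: 3/8 ≈ 0.37500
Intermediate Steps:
R(a, p) = -13 - p
k(M) = 1 - M/8 (k(M) = M*(-⅛) + 1 = -M/8 + 1 = 1 - M/8)
k(29) - R((4 - 18) + 24, -10) = (1 - ⅛*29) - (-13 - 1*(-10)) = (1 - 29/8) - (-13 + 10) = -21/8 - 1*(-3) = -21/8 + 3 = 3/8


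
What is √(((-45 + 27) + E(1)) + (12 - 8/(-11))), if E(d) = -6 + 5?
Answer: I*√759/11 ≈ 2.5045*I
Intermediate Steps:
E(d) = -1
√(((-45 + 27) + E(1)) + (12 - 8/(-11))) = √(((-45 + 27) - 1) + (12 - 8/(-11))) = √((-18 - 1) + (12 - 8*(-1/11))) = √(-19 + (12 + 8/11)) = √(-19 + 140/11) = √(-69/11) = I*√759/11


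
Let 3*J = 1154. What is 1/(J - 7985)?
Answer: -3/22801 ≈ -0.00013157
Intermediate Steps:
J = 1154/3 (J = (⅓)*1154 = 1154/3 ≈ 384.67)
1/(J - 7985) = 1/(1154/3 - 7985) = 1/(-22801/3) = -3/22801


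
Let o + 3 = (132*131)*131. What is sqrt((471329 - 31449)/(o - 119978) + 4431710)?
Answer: sqrt(20395562033609921590)/2145271 ≈ 2105.2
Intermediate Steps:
o = 2265249 (o = -3 + (132*131)*131 = -3 + 17292*131 = -3 + 2265252 = 2265249)
sqrt((471329 - 31449)/(o - 119978) + 4431710) = sqrt((471329 - 31449)/(2265249 - 119978) + 4431710) = sqrt(439880/2145271 + 4431710) = sqrt(9507219383290/2145271) = sqrt(20395562033609921590)/2145271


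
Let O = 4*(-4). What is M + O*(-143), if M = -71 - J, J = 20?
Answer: 2197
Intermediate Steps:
O = -16
M = -91 (M = -71 - 1*20 = -71 - 20 = -91)
M + O*(-143) = -91 - 16*(-143) = -91 + 2288 = 2197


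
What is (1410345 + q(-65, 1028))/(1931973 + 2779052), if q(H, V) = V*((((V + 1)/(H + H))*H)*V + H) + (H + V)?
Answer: 49550896/428275 ≈ 115.70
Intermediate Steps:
q(H, V) = H + V + V*(H + V*(½ + V/2)) (q(H, V) = V*((((1 + V)/((2*H)))*H)*V + H) + (H + V) = V*((((1 + V)*(1/(2*H)))*H)*V + H) + (H + V) = V*((((1 + V)/(2*H))*H)*V + H) + (H + V) = V*((½ + V/2)*V + H) + (H + V) = V*(V*(½ + V/2) + H) + (H + V) = V*(H + V*(½ + V/2)) + (H + V) = H + V + V*(H + V*(½ + V/2)))
(1410345 + q(-65, 1028))/(1931973 + 2779052) = (1410345 + (-65 + 1028 + (½)*1028² + (½)*1028³ - 65*1028))/(1931973 + 2779052) = (1410345 + (-65 + 1028 + (½)*1056784 + (½)*1086373952 - 66820))/4711025 = (1410345 + (-65 + 1028 + 528392 + 543186976 - 66820))*(1/4711025) = (1410345 + 543649511)*(1/4711025) = 545059856*(1/4711025) = 49550896/428275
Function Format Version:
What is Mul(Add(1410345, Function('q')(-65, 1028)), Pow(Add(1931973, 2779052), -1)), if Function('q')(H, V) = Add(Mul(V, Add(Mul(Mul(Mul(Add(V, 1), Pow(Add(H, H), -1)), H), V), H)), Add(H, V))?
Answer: Rational(49550896, 428275) ≈ 115.70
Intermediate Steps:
Function('q')(H, V) = Add(H, V, Mul(V, Add(H, Mul(V, Add(Rational(1, 2), Mul(Rational(1, 2), V)))))) (Function('q')(H, V) = Add(Mul(V, Add(Mul(Mul(Mul(Add(1, V), Pow(Mul(2, H), -1)), H), V), H)), Add(H, V)) = Add(Mul(V, Add(Mul(Mul(Mul(Add(1, V), Mul(Rational(1, 2), Pow(H, -1))), H), V), H)), Add(H, V)) = Add(Mul(V, Add(Mul(Mul(Mul(Rational(1, 2), Pow(H, -1), Add(1, V)), H), V), H)), Add(H, V)) = Add(Mul(V, Add(Mul(Add(Rational(1, 2), Mul(Rational(1, 2), V)), V), H)), Add(H, V)) = Add(Mul(V, Add(Mul(V, Add(Rational(1, 2), Mul(Rational(1, 2), V))), H)), Add(H, V)) = Add(Mul(V, Add(H, Mul(V, Add(Rational(1, 2), Mul(Rational(1, 2), V))))), Add(H, V)) = Add(H, V, Mul(V, Add(H, Mul(V, Add(Rational(1, 2), Mul(Rational(1, 2), V)))))))
Mul(Add(1410345, Function('q')(-65, 1028)), Pow(Add(1931973, 2779052), -1)) = Mul(Add(1410345, Add(-65, 1028, Mul(Rational(1, 2), Pow(1028, 2)), Mul(Rational(1, 2), Pow(1028, 3)), Mul(-65, 1028))), Pow(Add(1931973, 2779052), -1)) = Mul(Add(1410345, Add(-65, 1028, Mul(Rational(1, 2), 1056784), Mul(Rational(1, 2), 1086373952), -66820)), Pow(4711025, -1)) = Mul(Add(1410345, Add(-65, 1028, 528392, 543186976, -66820)), Rational(1, 4711025)) = Mul(Add(1410345, 543649511), Rational(1, 4711025)) = Mul(545059856, Rational(1, 4711025)) = Rational(49550896, 428275)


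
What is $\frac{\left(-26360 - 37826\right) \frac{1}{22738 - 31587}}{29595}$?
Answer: $\frac{64186}{261886155} \approx 0.00024509$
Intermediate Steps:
$\frac{\left(-26360 - 37826\right) \frac{1}{22738 - 31587}}{29595} = - \frac{64186}{-8849} \cdot \frac{1}{29595} = \left(-64186\right) \left(- \frac{1}{8849}\right) \frac{1}{29595} = \frac{64186}{8849} \cdot \frac{1}{29595} = \frac{64186}{261886155}$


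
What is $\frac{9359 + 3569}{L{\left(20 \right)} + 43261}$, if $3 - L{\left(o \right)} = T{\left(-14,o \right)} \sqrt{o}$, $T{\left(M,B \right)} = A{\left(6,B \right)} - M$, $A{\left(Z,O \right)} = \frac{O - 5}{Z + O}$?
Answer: $\frac{94524571648}{316329036419} + \frac{63696256 \sqrt{5}}{316329036419} \approx 0.29927$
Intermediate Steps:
$A{\left(Z,O \right)} = \frac{-5 + O}{O + Z}$
$T{\left(M,B \right)} = - M + \frac{-5 + B}{6 + B}$ ($T{\left(M,B \right)} = \frac{-5 + B}{B + 6} - M = \frac{-5 + B}{6 + B} - M = - M + \frac{-5 + B}{6 + B}$)
$L{\left(o \right)} = 3 - \frac{\sqrt{o} \left(79 + 15 o\right)}{6 + o}$ ($L{\left(o \right)} = 3 - \frac{-5 + o - - 14 \left(6 + o\right)}{6 + o} \sqrt{o} = 3 - \frac{-5 + o + \left(84 + 14 o\right)}{6 + o} \sqrt{o} = 3 - \frac{79 + 15 o}{6 + o} \sqrt{o} = 3 - \frac{\sqrt{o} \left(79 + 15 o\right)}{6 + o}$)
$\frac{9359 + 3569}{L{\left(20 \right)} + 43261} = \frac{9359 + 3569}{\frac{18 + 3 \cdot 20 - \sqrt{20} \left(79 + 15 \cdot 20\right)}{6 + 20} + 43261} = \frac{12928}{\frac{18 + 60 - 2 \sqrt{5} \left(79 + 300\right)}{26} + 43261} = \frac{12928}{\frac{18 + 60 - 2 \sqrt{5} \cdot 379}{26} + 43261} = \frac{12928}{\frac{18 + 60 - 758 \sqrt{5}}{26} + 43261} = \frac{12928}{\frac{78 - 758 \sqrt{5}}{26} + 43261} = \frac{12928}{\left(3 - \frac{379 \sqrt{5}}{13}\right) + 43261} = \frac{12928}{43264 - \frac{379 \sqrt{5}}{13}}$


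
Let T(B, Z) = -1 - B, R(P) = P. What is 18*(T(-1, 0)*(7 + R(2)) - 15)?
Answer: -270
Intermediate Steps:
18*(T(-1, 0)*(7 + R(2)) - 15) = 18*((-1 - 1*(-1))*(7 + 2) - 15) = 18*((-1 + 1)*9 - 15) = 18*(0*9 - 15) = 18*(0 - 15) = 18*(-15) = -270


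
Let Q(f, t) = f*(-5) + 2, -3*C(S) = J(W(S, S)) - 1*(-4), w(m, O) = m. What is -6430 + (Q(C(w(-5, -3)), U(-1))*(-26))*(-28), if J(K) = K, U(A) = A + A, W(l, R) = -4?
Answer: -4974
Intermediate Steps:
U(A) = 2*A
C(S) = 0 (C(S) = -(-4 - 1*(-4))/3 = -(-4 + 4)/3 = -⅓*0 = 0)
Q(f, t) = 2 - 5*f (Q(f, t) = -5*f + 2 = 2 - 5*f)
-6430 + (Q(C(w(-5, -3)), U(-1))*(-26))*(-28) = -6430 + ((2 - 5*0)*(-26))*(-28) = -6430 + ((2 + 0)*(-26))*(-28) = -6430 + (2*(-26))*(-28) = -6430 - 52*(-28) = -6430 + 1456 = -4974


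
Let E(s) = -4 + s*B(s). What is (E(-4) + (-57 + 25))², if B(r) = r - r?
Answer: 1296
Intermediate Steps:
B(r) = 0
E(s) = -4 (E(s) = -4 + s*0 = -4 + 0 = -4)
(E(-4) + (-57 + 25))² = (-4 + (-57 + 25))² = (-4 - 32)² = (-36)² = 1296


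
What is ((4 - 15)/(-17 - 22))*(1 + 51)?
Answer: 44/3 ≈ 14.667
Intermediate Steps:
((4 - 15)/(-17 - 22))*(1 + 51) = -11/(-39)*52 = -11*(-1/39)*52 = (11/39)*52 = 44/3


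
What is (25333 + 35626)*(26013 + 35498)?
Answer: 3749649049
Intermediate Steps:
(25333 + 35626)*(26013 + 35498) = 60959*61511 = 3749649049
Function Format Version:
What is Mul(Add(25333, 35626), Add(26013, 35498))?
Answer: 3749649049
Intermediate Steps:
Mul(Add(25333, 35626), Add(26013, 35498)) = Mul(60959, 61511) = 3749649049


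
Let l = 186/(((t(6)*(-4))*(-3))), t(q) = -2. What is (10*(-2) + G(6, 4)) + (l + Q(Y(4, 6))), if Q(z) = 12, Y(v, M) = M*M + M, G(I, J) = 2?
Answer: -55/4 ≈ -13.750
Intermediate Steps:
Y(v, M) = M + M² (Y(v, M) = M² + M = M + M²)
l = -31/4 (l = 186/((-2*(-4)*(-3))) = 186/((8*(-3))) = 186/(-24) = 186*(-1/24) = -31/4 ≈ -7.7500)
(10*(-2) + G(6, 4)) + (l + Q(Y(4, 6))) = (10*(-2) + 2) + (-31/4 + 12) = (-20 + 2) + 17/4 = -18 + 17/4 = -55/4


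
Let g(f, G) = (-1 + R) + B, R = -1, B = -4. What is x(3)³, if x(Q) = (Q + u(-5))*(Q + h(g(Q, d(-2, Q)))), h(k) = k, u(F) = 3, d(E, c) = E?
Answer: -5832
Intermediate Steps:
g(f, G) = -6 (g(f, G) = (-1 - 1) - 4 = -2 - 4 = -6)
x(Q) = (-6 + Q)*(3 + Q) (x(Q) = (Q + 3)*(Q - 6) = (3 + Q)*(-6 + Q) = (-6 + Q)*(3 + Q))
x(3)³ = (-18 + 3² - 3*3)³ = (-18 + 9 - 9)³ = (-18)³ = -5832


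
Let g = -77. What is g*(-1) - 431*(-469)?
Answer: 202216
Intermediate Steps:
g*(-1) - 431*(-469) = -77*(-1) - 431*(-469) = 77 + 202139 = 202216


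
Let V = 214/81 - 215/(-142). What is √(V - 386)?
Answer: I*√623659598/1278 ≈ 19.541*I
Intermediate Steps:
V = 47803/11502 (V = 214*(1/81) - 215*(-1/142) = 214/81 + 215/142 = 47803/11502 ≈ 4.1561)
√(V - 386) = √(47803/11502 - 386) = √(-4391969/11502) = I*√623659598/1278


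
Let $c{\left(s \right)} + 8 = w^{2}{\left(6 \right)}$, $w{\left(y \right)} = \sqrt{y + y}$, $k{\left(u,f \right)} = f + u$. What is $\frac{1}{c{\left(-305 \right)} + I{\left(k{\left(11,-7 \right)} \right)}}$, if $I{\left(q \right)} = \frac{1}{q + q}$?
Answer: $\frac{8}{33} \approx 0.24242$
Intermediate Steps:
$w{\left(y \right)} = \sqrt{2} \sqrt{y}$ ($w{\left(y \right)} = \sqrt{2 y} = \sqrt{2} \sqrt{y}$)
$c{\left(s \right)} = 4$ ($c{\left(s \right)} = -8 + \left(\sqrt{2} \sqrt{6}\right)^{2} = -8 + \left(2 \sqrt{3}\right)^{2} = -8 + 12 = 4$)
$I{\left(q \right)} = \frac{1}{2 q}$
$\frac{1}{c{\left(-305 \right)} + I{\left(k{\left(11,-7 \right)} \right)}} = \frac{1}{4 + \frac{1}{2 \left(-7 + 11\right)}} = \frac{1}{4 + \frac{1}{2 \cdot 4}} = \frac{1}{4 + \frac{1}{2} \cdot \frac{1}{4}} = \frac{1}{4 + \frac{1}{8}} = \frac{1}{\frac{33}{8}} = \frac{8}{33}$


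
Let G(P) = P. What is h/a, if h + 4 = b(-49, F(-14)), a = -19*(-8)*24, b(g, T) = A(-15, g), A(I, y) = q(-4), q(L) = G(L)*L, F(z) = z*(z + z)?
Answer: 1/304 ≈ 0.0032895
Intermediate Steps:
F(z) = 2*z**2 (F(z) = z*(2*z) = 2*z**2)
q(L) = L**2 (q(L) = L*L = L**2)
A(I, y) = 16 (A(I, y) = (-4)**2 = 16)
b(g, T) = 16
a = 3648 (a = 152*24 = 3648)
h = 12 (h = -4 + 16 = 12)
h/a = 12/3648 = 12*(1/3648) = 1/304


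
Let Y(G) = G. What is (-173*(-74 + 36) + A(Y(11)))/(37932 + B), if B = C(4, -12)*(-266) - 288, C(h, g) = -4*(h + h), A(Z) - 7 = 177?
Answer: 3379/23078 ≈ 0.14642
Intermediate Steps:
A(Z) = 184 (A(Z) = 7 + 177 = 184)
C(h, g) = -8*h
B = 8224 (B = -8*4*(-266) - 288 = -32*(-266) - 288 = 8512 - 288 = 8224)
(-173*(-74 + 36) + A(Y(11)))/(37932 + B) = (-173*(-74 + 36) + 184)/(37932 + 8224) = (-173*(-38) + 184)/46156 = (6574 + 184)*(1/46156) = 6758*(1/46156) = 3379/23078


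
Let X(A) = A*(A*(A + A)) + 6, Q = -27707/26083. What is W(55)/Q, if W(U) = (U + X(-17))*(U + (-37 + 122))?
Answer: 35658069300/27707 ≈ 1.2870e+6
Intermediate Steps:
Q = -27707/26083 (Q = -27707*1/26083 = -27707/26083 ≈ -1.0623)
X(A) = 6 + 2*A³ (X(A) = A*(A*(2*A)) + 6 = A*(2*A²) + 6 = 2*A³ + 6 = 6 + 2*A³)
W(U) = (-9820 + U)*(85 + U) (W(U) = (U + (6 + 2*(-17)³))*(U + (-37 + 122)) = (U + (6 + 2*(-4913)))*(U + 85) = (U + (6 - 9826))*(85 + U) = (U - 9820)*(85 + U) = (-9820 + U)*(85 + U))
W(55)/Q = (-834700 + 55² - 9735*55)/(-27707/26083) = (-834700 + 3025 - 535425)*(-26083/27707) = -1367100*(-26083/27707) = 35658069300/27707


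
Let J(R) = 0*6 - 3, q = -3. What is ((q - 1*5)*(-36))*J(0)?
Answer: -864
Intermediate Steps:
J(R) = -3 (J(R) = 0 - 3 = -3)
((q - 1*5)*(-36))*J(0) = ((-3 - 1*5)*(-36))*(-3) = ((-3 - 5)*(-36))*(-3) = -8*(-36)*(-3) = 288*(-3) = -864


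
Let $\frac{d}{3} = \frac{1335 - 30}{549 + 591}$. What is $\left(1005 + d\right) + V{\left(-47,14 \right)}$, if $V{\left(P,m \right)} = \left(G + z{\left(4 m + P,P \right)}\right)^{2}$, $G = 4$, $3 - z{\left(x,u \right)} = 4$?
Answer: $\frac{77325}{76} \approx 1017.4$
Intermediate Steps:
$z{\left(x,u \right)} = -1$ ($z{\left(x,u \right)} = 3 - 4 = -1$)
$V{\left(P,m \right)} = 9$ ($V{\left(P,m \right)} = \left(4 - 1\right)^{2} = 3^{2} = 9$)
$d = \frac{261}{76}$ ($d = 3 \frac{1335 - 30}{549 + 591} = 3 \cdot \frac{1305}{1140} = 3 \cdot 1305 \cdot \frac{1}{1140} = 3 \cdot \frac{87}{76} = \frac{261}{76} \approx 3.4342$)
$\left(1005 + d\right) + V{\left(-47,14 \right)} = \left(1005 + \frac{261}{76}\right) + 9 = \frac{76641}{76} + 9 = \frac{77325}{76}$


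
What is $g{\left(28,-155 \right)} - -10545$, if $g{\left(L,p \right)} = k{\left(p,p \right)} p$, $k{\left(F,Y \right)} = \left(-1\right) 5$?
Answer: $11320$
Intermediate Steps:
$k{\left(F,Y \right)} = -5$
$g{\left(L,p \right)} = - 5 p$
$g{\left(28,-155 \right)} - -10545 = \left(-5\right) \left(-155\right) - -10545 = 775 + 10545 = 11320$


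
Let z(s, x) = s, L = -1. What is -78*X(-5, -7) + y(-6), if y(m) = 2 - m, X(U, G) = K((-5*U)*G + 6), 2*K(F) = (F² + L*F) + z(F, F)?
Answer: -1113871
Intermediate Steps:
K(F) = F²/2 (K(F) = ((F² - F) + F)/2 = F²/2)
X(U, G) = (6 - 5*G*U)²/2 (X(U, G) = ((-5*U)*G + 6)²/2 = (-5*G*U + 6)²/2 = (6 - 5*G*U)²/2)
-78*X(-5, -7) + y(-6) = -39*(-6 + 5*(-7)*(-5))² + (2 - 1*(-6)) = -39*(-6 + 175)² + (2 + 6) = -39*169² + 8 = -39*28561 + 8 = -78*28561/2 + 8 = -1113879 + 8 = -1113871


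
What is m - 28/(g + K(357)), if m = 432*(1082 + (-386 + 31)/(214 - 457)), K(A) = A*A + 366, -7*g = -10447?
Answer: 953237294407/2036592 ≈ 4.6806e+5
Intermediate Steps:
g = 10447/7 (g = -⅐*(-10447) = 10447/7 ≈ 1492.4)
K(A) = 366 + A² (K(A) = A² + 366 = 366 + A²)
m = 4212496/9 (m = 432*(1082 - 355/(-243)) = 432*(1082 - 355*(-1/243)) = 432*(1082 + 355/243) = 432*(263281/243) = 4212496/9 ≈ 4.6806e+5)
m - 28/(g + K(357)) = 4212496/9 - 28/(10447/7 + (366 + 357²)) = 4212496/9 - 28/(10447/7 + (366 + 127449)) = 4212496/9 - 28/(10447/7 + 127815) = 4212496/9 - 28/905152/7 = 4212496/9 - 28*7/905152 = 4212496/9 - 1*49/226288 = 4212496/9 - 49/226288 = 953237294407/2036592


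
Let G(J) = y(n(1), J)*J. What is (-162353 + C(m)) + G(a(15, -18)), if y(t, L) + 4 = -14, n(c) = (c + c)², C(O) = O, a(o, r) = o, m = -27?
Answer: -162650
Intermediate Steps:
n(c) = 4*c² (n(c) = (2*c)² = 4*c²)
y(t, L) = -18 (y(t, L) = -4 - 14 = -18)
G(J) = -18*J
(-162353 + C(m)) + G(a(15, -18)) = (-162353 - 27) - 18*15 = -162380 - 270 = -162650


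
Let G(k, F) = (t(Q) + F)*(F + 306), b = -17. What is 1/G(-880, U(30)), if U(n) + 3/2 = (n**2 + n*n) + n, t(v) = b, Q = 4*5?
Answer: 4/15466587 ≈ 2.5862e-7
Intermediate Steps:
Q = 20
t(v) = -17
U(n) = -3/2 + n + 2*n**2 (U(n) = -3/2 + ((n**2 + n*n) + n) = -3/2 + ((n**2 + n**2) + n) = -3/2 + (2*n**2 + n) = -3/2 + (n + 2*n**2) = -3/2 + n + 2*n**2)
G(k, F) = (-17 + F)*(306 + F) (G(k, F) = (-17 + F)*(F + 306) = (-17 + F)*(306 + F))
1/G(-880, U(30)) = 1/(-5202 + (-3/2 + 30 + 2*30**2)**2 + 289*(-3/2 + 30 + 2*30**2)) = 1/(-5202 + (-3/2 + 30 + 2*900)**2 + 289*(-3/2 + 30 + 2*900)) = 1/(-5202 + (-3/2 + 30 + 1800)**2 + 289*(-3/2 + 30 + 1800)) = 1/(-5202 + (3657/2)**2 + 289*(3657/2)) = 1/(-5202 + 13373649/4 + 1056873/2) = 1/(15466587/4) = 4/15466587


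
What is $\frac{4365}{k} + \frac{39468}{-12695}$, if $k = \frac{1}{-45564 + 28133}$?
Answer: $- \frac{965915808393}{12695} \approx -7.6086 \cdot 10^{7}$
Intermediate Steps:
$k = - \frac{1}{17431}$ ($k = \frac{1}{-17431} = - \frac{1}{17431} \approx -5.7369 \cdot 10^{-5}$)
$\frac{4365}{k} + \frac{39468}{-12695} = \frac{4365}{- \frac{1}{17431}} + \frac{39468}{-12695} = 4365 \left(-17431\right) + 39468 \left(- \frac{1}{12695}\right) = -76086315 - \frac{39468}{12695} = - \frac{965915808393}{12695}$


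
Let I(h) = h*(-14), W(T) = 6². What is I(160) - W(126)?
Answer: -2276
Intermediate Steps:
W(T) = 36
I(h) = -14*h
I(160) - W(126) = -14*160 - 1*36 = -2240 - 36 = -2276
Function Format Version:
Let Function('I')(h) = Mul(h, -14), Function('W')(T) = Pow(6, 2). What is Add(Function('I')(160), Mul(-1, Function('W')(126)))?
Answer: -2276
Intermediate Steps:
Function('W')(T) = 36
Function('I')(h) = Mul(-14, h)
Add(Function('I')(160), Mul(-1, Function('W')(126))) = Add(Mul(-14, 160), Mul(-1, 36)) = Add(-2240, -36) = -2276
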